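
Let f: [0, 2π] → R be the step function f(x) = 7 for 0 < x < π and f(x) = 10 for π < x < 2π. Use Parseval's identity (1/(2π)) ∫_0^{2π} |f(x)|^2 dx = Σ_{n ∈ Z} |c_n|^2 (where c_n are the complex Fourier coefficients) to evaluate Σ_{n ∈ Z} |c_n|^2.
Σ |c_n|^2 = 149/2

Parseval equates the L^2 energy of f (normalised by 1/(2π)) with the ℓ^2 sum of its Fourier coefficients: (1/(2π)) ∫_0^{2π} |f|^2 = Σ |c_n|^2.
Compute the left side: (1/(2π)) [∫_0^π 7^2 dx + ∫_π^{2π} 10^2 dx] = (1/(2π)) · (49π + 100π) = (49 + 100)/2 = 149/2.
So Σ_{n ∈ Z} |c_n|^2 = 149/2.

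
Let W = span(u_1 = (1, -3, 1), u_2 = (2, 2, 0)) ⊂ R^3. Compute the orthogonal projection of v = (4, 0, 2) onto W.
proj_W(v) = (38/9, -2/9, 10/9)

Set up U = [u_1 | ... | u_2] ∈ R^(3×2). The projector onto W = col(U) is P = U (U^T U)^(-1) U^T.
Compute U^T U =
  [11, -4]
  [-4, 8],
and U^T v = (6, 8).
Solve U^T U · c = U^T v for the coefficients: c = (10/9, 14/9). The projection is proj_W(v) = U c.
Check: (v - proj_W(v)) · u_1 = 0  (should be 0).
Check: (v - proj_W(v)) · u_2 = 0  (should be 0).
Result: proj_W(v) = (38/9, -2/9, 10/9).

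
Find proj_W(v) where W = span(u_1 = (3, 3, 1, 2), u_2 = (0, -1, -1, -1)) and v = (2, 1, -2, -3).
proj_W(v) = (27/11, -17/33, -71/33, -4/3)

Set up U = [u_1 | ... | u_2] ∈ R^(4×2). The projector onto W = col(U) is P = U (U^T U)^(-1) U^T.
Compute U^T U =
  [23, -6]
  [-6, 3],
and U^T v = (1, 4).
Solve U^T U · c = U^T v for the coefficients: c = (9/11, 98/33). The projection is proj_W(v) = U c.
Check: (v - proj_W(v)) · u_1 = 0  (should be 0).
Check: (v - proj_W(v)) · u_2 = 0  (should be 0).
Result: proj_W(v) = (27/11, -17/33, -71/33, -4/3).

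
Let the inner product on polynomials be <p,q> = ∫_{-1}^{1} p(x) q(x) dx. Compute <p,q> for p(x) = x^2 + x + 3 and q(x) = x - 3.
<p,q> = -58/3

Expand the product: p(x)·q(x) = x^3 - 2*x^2 - 9.
∫_{-1}^{1} of each monomial x^k gives [2/(k+1) if k even, 0 if k odd]. Integrating term-by-term (or equivalently evaluating the antiderivative F(x) = x^4/4 - 2*x^3/3 - 9*x at the endpoints):
  F(1) − F(−1) = -113/12 − (119/12) = -58/3.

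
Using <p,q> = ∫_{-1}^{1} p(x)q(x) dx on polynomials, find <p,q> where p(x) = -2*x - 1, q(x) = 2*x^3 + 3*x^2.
<p,q> = -18/5

Expand the product: p(x)·q(x) = -4*x^4 - 8*x^3 - 3*x^2.
∫_{-1}^{1} of each monomial x^k gives [2/(k+1) if k even, 0 if k odd]. Integrating term-by-term (or equivalently evaluating the antiderivative F(x) = -4*x^5/5 - 2*x^4 - x^3 at the endpoints):
  F(1) − F(−1) = -19/5 − (-1/5) = -18/5.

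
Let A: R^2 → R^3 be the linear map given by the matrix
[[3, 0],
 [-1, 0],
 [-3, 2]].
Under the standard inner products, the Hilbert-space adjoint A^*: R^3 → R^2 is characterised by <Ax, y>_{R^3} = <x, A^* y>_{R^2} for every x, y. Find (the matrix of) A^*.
A^* = A^T =
[[3, -1, -3],
 [0, 0, 2]]

For real matrices with standard dot products, the defining identity <Ax, y> = <x, A^* y> gives (Ax)^T y = x^T (A^*) y, i.e. x^T A^T y = x^T (A^*) y. Since this holds for all x, y, we must have A^* = A^T. Therefore
A^* =
[[3, -1, -3],
 [0, 0, 2]].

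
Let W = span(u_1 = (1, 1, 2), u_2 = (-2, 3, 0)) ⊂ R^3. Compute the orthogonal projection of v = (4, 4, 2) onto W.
proj_W(v) = (128/77, 188/77, 304/77)

Set up U = [u_1 | ... | u_2] ∈ R^(3×2). The projector onto W = col(U) is P = U (U^T U)^(-1) U^T.
Compute U^T U =
  [6, 1]
  [1, 13],
and U^T v = (12, 4).
Solve U^T U · c = U^T v for the coefficients: c = (152/77, 12/77). The projection is proj_W(v) = U c.
Check: (v - proj_W(v)) · u_1 = 0  (should be 0).
Check: (v - proj_W(v)) · u_2 = 0  (should be 0).
Result: proj_W(v) = (128/77, 188/77, 304/77).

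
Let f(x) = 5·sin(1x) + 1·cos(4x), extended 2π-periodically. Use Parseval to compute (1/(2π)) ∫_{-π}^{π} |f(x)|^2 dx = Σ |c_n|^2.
Σ |c_n|^2 = 13

Expand |f|^2 and use orthogonality of {sin(nx), cos(mx)} on [-π, π]:
  ∫_{-π}^{π} sin(nx)^2 dx = π, ∫ cos(mx)^2 dx = π, and cross terms integrate to 0.
So ∫_{-π}^{π} f(x)^2 dx = 5^2 · π + 1^2 · π = (25 + 1)π.
Divide by 2π: (25 + 1)/2 = 13.
By Parseval, this equals Σ |c_n|^2.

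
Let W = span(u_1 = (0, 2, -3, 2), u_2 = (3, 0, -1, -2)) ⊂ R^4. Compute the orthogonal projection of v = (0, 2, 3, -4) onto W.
proj_W(v) = (72/79, -118/79, 153/79, -166/79)

Set up U = [u_1 | ... | u_2] ∈ R^(4×2). The projector onto W = col(U) is P = U (U^T U)^(-1) U^T.
Compute U^T U =
  [17, -1]
  [-1, 14],
and U^T v = (-13, 5).
Solve U^T U · c = U^T v for the coefficients: c = (-59/79, 24/79). The projection is proj_W(v) = U c.
Check: (v - proj_W(v)) · u_1 = 0  (should be 0).
Check: (v - proj_W(v)) · u_2 = 0  (should be 0).
Result: proj_W(v) = (72/79, -118/79, 153/79, -166/79).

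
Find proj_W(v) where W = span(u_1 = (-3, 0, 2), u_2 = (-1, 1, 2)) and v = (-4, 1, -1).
proj_W(v) = (-86/29, -31/29, 16/29)

Set up U = [u_1 | ... | u_2] ∈ R^(3×2). The projector onto W = col(U) is P = U (U^T U)^(-1) U^T.
Compute U^T U =
  [13, 7]
  [7, 6],
and U^T v = (10, 3).
Solve U^T U · c = U^T v for the coefficients: c = (39/29, -31/29). The projection is proj_W(v) = U c.
Check: (v - proj_W(v)) · u_1 = 0  (should be 0).
Check: (v - proj_W(v)) · u_2 = 0  (should be 0).
Result: proj_W(v) = (-86/29, -31/29, 16/29).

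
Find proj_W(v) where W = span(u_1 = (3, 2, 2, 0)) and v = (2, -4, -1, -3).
proj_W(v) = (-12/17, -8/17, -8/17, 0)

Set up U = [u_1 | ... | u_1] ∈ R^(4×1). The projector onto W = col(U) is P = U (U^T U)^(-1) U^T.
Compute U^T U =
  [17],
and U^T v = (-4).
Solve U^T U · c = U^T v for the coefficients: c = (-4/17). The projection is proj_W(v) = U c.
Check: (v - proj_W(v)) · u_1 = 0  (should be 0).
Result: proj_W(v) = (-12/17, -8/17, -8/17, 0).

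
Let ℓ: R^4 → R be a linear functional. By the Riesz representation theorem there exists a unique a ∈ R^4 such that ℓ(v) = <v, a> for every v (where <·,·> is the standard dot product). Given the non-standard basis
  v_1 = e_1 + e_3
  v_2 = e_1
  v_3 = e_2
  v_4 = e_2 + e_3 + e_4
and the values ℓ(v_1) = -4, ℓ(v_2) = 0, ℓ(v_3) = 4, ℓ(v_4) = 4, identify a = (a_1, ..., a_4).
a = (0, 4, -4, 4)

Write a = (a_1, ..., a_4) in the standard basis. For each basis vector v_i, ℓ(v_i) = <v_i, a> is a linear equation in the a_j's. Collect the n equations into a matrix system V a = ℓ, where row i of V is v_i (expressed in the standard basis). Since V is invertible (lower-triangular with 1s on the diagonal, up to permutation), solve by back-substitution:
  V =
[[1, 0, 1, 0],
 [1, 0, 0, 0],
 [0, 1, 0, 0],
 [0, 1, 1, 1]]
  V a = (-4, 0, 4, 4)
Solving gives a = (0, 4, -4, 4).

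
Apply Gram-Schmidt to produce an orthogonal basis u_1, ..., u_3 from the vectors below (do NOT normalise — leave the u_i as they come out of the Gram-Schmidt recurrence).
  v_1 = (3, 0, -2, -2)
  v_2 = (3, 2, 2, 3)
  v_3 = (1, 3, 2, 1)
Orthogonal basis:
  u_1 = (3, 0, -2, -2)
  u_2 = (54/17, 2, 32/17, 49/17)
  u_3 = (-20/49, 785/441, 220/441, -10/9)

Apply the Gram-Schmidt recurrence
  u_1 = v_1
  u_i = v_i − Σ_{j<i} ((v_i · u_j) / (u_j · u_j)) · u_j.

Step by step this gives:
  u_1 = (3, 0, -2, -2)
  u_2 = (54/17, 2, 32/17, 49/17)
  u_3 = (-20/49, 785/441, 220/441, -10/9)

Orthogonality check:
  u_2 · u_1 = 0 (should be 0)
  u_3 · u_1 = 0 (should be 0)
  u_3 · u_2 = 0 (should be 0)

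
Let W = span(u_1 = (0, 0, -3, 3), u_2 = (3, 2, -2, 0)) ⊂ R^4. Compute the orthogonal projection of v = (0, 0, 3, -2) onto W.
proj_W(v) = (-1/5, -2/15, 77/30, -73/30)

Set up U = [u_1 | ... | u_2] ∈ R^(4×2). The projector onto W = col(U) is P = U (U^T U)^(-1) U^T.
Compute U^T U =
  [18, 6]
  [6, 17],
and U^T v = (-15, -6).
Solve U^T U · c = U^T v for the coefficients: c = (-73/90, -1/15). The projection is proj_W(v) = U c.
Check: (v - proj_W(v)) · u_1 = 0  (should be 0).
Check: (v - proj_W(v)) · u_2 = 0  (should be 0).
Result: proj_W(v) = (-1/5, -2/15, 77/30, -73/30).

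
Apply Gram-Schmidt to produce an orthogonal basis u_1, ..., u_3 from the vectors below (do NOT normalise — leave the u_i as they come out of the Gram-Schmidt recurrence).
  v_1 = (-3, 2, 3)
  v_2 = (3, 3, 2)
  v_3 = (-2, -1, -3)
Orthogonal basis:
  u_1 = (-3, 2, 3)
  u_2 = (75/22, 30/11, 35/22)
  u_3 = (-8/19, 24/19, -24/19)

Apply the Gram-Schmidt recurrence
  u_1 = v_1
  u_i = v_i − Σ_{j<i} ((v_i · u_j) / (u_j · u_j)) · u_j.

Step by step this gives:
  u_1 = (-3, 2, 3)
  u_2 = (75/22, 30/11, 35/22)
  u_3 = (-8/19, 24/19, -24/19)

Orthogonality check:
  u_2 · u_1 = 0 (should be 0)
  u_3 · u_1 = 0 (should be 0)
  u_3 · u_2 = 0 (should be 0)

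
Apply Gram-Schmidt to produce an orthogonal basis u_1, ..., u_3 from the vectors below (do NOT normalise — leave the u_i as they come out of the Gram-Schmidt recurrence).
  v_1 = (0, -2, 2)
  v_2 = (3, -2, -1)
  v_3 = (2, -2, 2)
Orthogonal basis:
  u_1 = (0, -2, 2)
  u_2 = (3, -3/2, -3/2)
  u_3 = (2/3, 2/3, 2/3)

Apply the Gram-Schmidt recurrence
  u_1 = v_1
  u_i = v_i − Σ_{j<i} ((v_i · u_j) / (u_j · u_j)) · u_j.

Step by step this gives:
  u_1 = (0, -2, 2)
  u_2 = (3, -3/2, -3/2)
  u_3 = (2/3, 2/3, 2/3)

Orthogonality check:
  u_2 · u_1 = 0 (should be 0)
  u_3 · u_1 = 0 (should be 0)
  u_3 · u_2 = 0 (should be 0)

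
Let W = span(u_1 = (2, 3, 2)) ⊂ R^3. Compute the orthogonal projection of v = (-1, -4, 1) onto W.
proj_W(v) = (-24/17, -36/17, -24/17)

Set up U = [u_1 | ... | u_1] ∈ R^(3×1). The projector onto W = col(U) is P = U (U^T U)^(-1) U^T.
Compute U^T U =
  [17],
and U^T v = (-12).
Solve U^T U · c = U^T v for the coefficients: c = (-12/17). The projection is proj_W(v) = U c.
Check: (v - proj_W(v)) · u_1 = 0  (should be 0).
Result: proj_W(v) = (-24/17, -36/17, -24/17).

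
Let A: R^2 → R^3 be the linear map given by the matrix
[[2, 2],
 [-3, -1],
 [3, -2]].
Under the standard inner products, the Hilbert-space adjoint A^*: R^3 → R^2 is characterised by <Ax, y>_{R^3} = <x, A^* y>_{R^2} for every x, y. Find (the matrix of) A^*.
A^* = A^T =
[[2, -3, 3],
 [2, -1, -2]]

For real matrices with standard dot products, the defining identity <Ax, y> = <x, A^* y> gives (Ax)^T y = x^T (A^*) y, i.e. x^T A^T y = x^T (A^*) y. Since this holds for all x, y, we must have A^* = A^T. Therefore
A^* =
[[2, -3, 3],
 [2, -1, -2]].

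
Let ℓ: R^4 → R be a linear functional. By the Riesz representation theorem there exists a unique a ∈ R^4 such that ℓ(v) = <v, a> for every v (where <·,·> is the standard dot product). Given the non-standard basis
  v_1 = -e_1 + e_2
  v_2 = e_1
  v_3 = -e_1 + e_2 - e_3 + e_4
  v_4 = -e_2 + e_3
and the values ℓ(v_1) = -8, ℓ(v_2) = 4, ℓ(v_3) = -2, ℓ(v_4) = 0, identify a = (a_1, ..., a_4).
a = (4, -4, -4, 2)

Write a = (a_1, ..., a_4) in the standard basis. For each basis vector v_i, ℓ(v_i) = <v_i, a> is a linear equation in the a_j's. Collect the n equations into a matrix system V a = ℓ, where row i of V is v_i (expressed in the standard basis). Since V is invertible (lower-triangular with 1s on the diagonal, up to permutation), solve by back-substitution:
  V =
[[-1, 1, 0, 0],
 [1, 0, 0, 0],
 [-1, 1, -1, 1],
 [0, -1, 1, 0]]
  V a = (-8, 4, -2, 0)
Solving gives a = (4, -4, -4, 2).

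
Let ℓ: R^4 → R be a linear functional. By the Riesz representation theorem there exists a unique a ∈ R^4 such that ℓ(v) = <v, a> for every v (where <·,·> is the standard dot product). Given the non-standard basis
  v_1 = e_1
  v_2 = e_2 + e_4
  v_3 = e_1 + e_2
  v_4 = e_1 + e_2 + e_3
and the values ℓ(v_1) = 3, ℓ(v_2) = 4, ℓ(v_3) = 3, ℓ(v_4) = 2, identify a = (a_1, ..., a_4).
a = (3, 0, -1, 4)

Write a = (a_1, ..., a_4) in the standard basis. For each basis vector v_i, ℓ(v_i) = <v_i, a> is a linear equation in the a_j's. Collect the n equations into a matrix system V a = ℓ, where row i of V is v_i (expressed in the standard basis). Since V is invertible (lower-triangular with 1s on the diagonal, up to permutation), solve by back-substitution:
  V =
[[1, 0, 0, 0],
 [0, 1, 0, 1],
 [1, 1, 0, 0],
 [1, 1, 1, 0]]
  V a = (3, 4, 3, 2)
Solving gives a = (3, 0, -1, 4).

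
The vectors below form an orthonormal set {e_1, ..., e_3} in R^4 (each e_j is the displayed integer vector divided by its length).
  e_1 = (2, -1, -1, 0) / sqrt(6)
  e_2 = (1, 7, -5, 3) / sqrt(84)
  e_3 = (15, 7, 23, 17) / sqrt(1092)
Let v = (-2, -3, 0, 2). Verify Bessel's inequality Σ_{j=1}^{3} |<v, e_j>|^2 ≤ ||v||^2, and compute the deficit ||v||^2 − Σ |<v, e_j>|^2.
Σ |<v, e_j>|^2 = 151/39; ||v||^2 = 17; deficit = 512/39

Write each e_j = u_j / sqrt(<u_j, u_j>) where u_j is the displayed integer vector. Then <v, e_j> = <v, u_j> / sqrt(<u_j, u_j>), so |<v, e_j>|^2 = <v, u_j>^2 / <u_j, u_j>.
Coefficients: <v, e_1> = -1/sqrt(6), <v, e_2> = -17/sqrt(84), <v, e_3> = -17/sqrt(1092).
Square and sum: Σ |<v, e_j>|^2 = 151/39.
Compute ||v||^2 = v·v = 17.
Deficit = 17 − 151/39 = 512/39 ≥ 0, confirming Bessel's inequality. (The deficit equals ||v − Σ <v,e_j> e_j||^2, the squared distance from v to span{e_j}.)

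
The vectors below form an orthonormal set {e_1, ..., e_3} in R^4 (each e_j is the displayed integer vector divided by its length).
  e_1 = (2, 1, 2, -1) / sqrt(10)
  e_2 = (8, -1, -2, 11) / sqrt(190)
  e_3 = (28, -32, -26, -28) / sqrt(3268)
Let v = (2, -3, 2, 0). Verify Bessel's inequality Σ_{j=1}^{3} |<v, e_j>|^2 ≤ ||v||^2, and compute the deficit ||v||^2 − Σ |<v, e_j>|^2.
Σ |<v, e_j>|^2 = 290/43; ||v||^2 = 17; deficit = 441/43

Write each e_j = u_j / sqrt(<u_j, u_j>) where u_j is the displayed integer vector. Then <v, e_j> = <v, u_j> / sqrt(<u_j, u_j>), so |<v, e_j>|^2 = <v, u_j>^2 / <u_j, u_j>.
Coefficients: <v, e_1> = 5/sqrt(10), <v, e_2> = 15/sqrt(190), <v, e_3> = 100/sqrt(3268).
Square and sum: Σ |<v, e_j>|^2 = 290/43.
Compute ||v||^2 = v·v = 17.
Deficit = 17 − 290/43 = 441/43 ≥ 0, confirming Bessel's inequality. (The deficit equals ||v − Σ <v,e_j> e_j||^2, the squared distance from v to span{e_j}.)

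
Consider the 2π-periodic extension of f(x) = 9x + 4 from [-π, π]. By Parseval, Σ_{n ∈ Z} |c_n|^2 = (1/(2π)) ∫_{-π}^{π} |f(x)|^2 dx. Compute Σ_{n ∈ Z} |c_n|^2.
Σ |c_n|^2 = 27π^2 + 16

Expand and integrate term by term over [-π, π]:
  ∫ (9x)^2 dx = 81·(2π^3/3); ∫ 2·9·(4)·x dx = 0 (odd integrand); ∫ 4^2 dx = 16·2π.
So (1/(2π)) ∫_{-π}^{π} (9x + 4)^2 dx = 81π^2/3 + 16 = 27π^2 + 16.
Parseval ⇒ Σ |c_n|^2 = 27π^2 + 16.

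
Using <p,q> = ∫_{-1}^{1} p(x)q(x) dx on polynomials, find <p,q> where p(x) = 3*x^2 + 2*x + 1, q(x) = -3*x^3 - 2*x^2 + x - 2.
<p,q> = -64/5

Expand the product: p(x)·q(x) = -9*x^5 - 12*x^4 - 4*x^3 - 6*x^2 - 3*x - 2.
∫_{-1}^{1} of each monomial x^k gives [2/(k+1) if k even, 0 if k odd]. Integrating term-by-term (or equivalently evaluating the antiderivative F(x) = -3*x^6/2 - 12*x^5/5 - x^4 - 2*x^3 - 3*x^2/2 - 2*x at the endpoints):
  F(1) − F(−1) = -52/5 − (12/5) = -64/5.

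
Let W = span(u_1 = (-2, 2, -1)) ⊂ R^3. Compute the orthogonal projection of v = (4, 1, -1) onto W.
proj_W(v) = (10/9, -10/9, 5/9)

Set up U = [u_1 | ... | u_1] ∈ R^(3×1). The projector onto W = col(U) is P = U (U^T U)^(-1) U^T.
Compute U^T U =
  [9],
and U^T v = (-5).
Solve U^T U · c = U^T v for the coefficients: c = (-5/9). The projection is proj_W(v) = U c.
Check: (v - proj_W(v)) · u_1 = 0  (should be 0).
Result: proj_W(v) = (10/9, -10/9, 5/9).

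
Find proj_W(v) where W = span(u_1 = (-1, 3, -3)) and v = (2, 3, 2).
proj_W(v) = (-1/19, 3/19, -3/19)

Set up U = [u_1 | ... | u_1] ∈ R^(3×1). The projector onto W = col(U) is P = U (U^T U)^(-1) U^T.
Compute U^T U =
  [19],
and U^T v = (1).
Solve U^T U · c = U^T v for the coefficients: c = (1/19). The projection is proj_W(v) = U c.
Check: (v - proj_W(v)) · u_1 = 0  (should be 0).
Result: proj_W(v) = (-1/19, 3/19, -3/19).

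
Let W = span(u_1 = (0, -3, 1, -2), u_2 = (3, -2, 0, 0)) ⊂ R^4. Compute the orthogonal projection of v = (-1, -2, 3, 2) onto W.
proj_W(v) = (-24/73, -145/146, 59/146, -59/73)

Set up U = [u_1 | ... | u_2] ∈ R^(4×2). The projector onto W = col(U) is P = U (U^T U)^(-1) U^T.
Compute U^T U =
  [14, 6]
  [6, 13],
and U^T v = (5, 1).
Solve U^T U · c = U^T v for the coefficients: c = (59/146, -8/73). The projection is proj_W(v) = U c.
Check: (v - proj_W(v)) · u_1 = 0  (should be 0).
Check: (v - proj_W(v)) · u_2 = 0  (should be 0).
Result: proj_W(v) = (-24/73, -145/146, 59/146, -59/73).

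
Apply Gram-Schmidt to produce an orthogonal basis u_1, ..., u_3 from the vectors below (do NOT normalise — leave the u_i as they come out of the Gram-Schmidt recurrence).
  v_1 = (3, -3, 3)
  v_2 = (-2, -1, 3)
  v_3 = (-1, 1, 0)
Orthogonal basis:
  u_1 = (3, -3, 3)
  u_2 = (-8/3, -1/3, 7/3)
  u_3 = (3/19, 15/38, 9/38)

Apply the Gram-Schmidt recurrence
  u_1 = v_1
  u_i = v_i − Σ_{j<i} ((v_i · u_j) / (u_j · u_j)) · u_j.

Step by step this gives:
  u_1 = (3, -3, 3)
  u_2 = (-8/3, -1/3, 7/3)
  u_3 = (3/19, 15/38, 9/38)

Orthogonality check:
  u_2 · u_1 = 0 (should be 0)
  u_3 · u_1 = 0 (should be 0)
  u_3 · u_2 = 0 (should be 0)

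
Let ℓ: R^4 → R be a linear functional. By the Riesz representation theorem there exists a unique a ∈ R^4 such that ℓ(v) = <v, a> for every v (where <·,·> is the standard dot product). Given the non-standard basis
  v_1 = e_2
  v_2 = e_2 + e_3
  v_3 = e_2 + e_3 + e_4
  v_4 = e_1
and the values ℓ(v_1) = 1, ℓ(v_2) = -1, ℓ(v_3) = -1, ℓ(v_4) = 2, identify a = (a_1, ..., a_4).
a = (2, 1, -2, 0)

Write a = (a_1, ..., a_4) in the standard basis. For each basis vector v_i, ℓ(v_i) = <v_i, a> is a linear equation in the a_j's. Collect the n equations into a matrix system V a = ℓ, where row i of V is v_i (expressed in the standard basis). Since V is invertible (lower-triangular with 1s on the diagonal, up to permutation), solve by back-substitution:
  V =
[[0, 1, 0, 0],
 [0, 1, 1, 0],
 [0, 1, 1, 1],
 [1, 0, 0, 0]]
  V a = (1, -1, -1, 2)
Solving gives a = (2, 1, -2, 0).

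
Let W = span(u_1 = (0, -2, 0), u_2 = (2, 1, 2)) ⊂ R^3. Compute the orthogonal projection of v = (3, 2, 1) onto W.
proj_W(v) = (2, 2, 2)

Set up U = [u_1 | ... | u_2] ∈ R^(3×2). The projector onto W = col(U) is P = U (U^T U)^(-1) U^T.
Compute U^T U =
  [4, -2]
  [-2, 9],
and U^T v = (-4, 10).
Solve U^T U · c = U^T v for the coefficients: c = (-1/2, 1). The projection is proj_W(v) = U c.
Check: (v - proj_W(v)) · u_1 = 0  (should be 0).
Check: (v - proj_W(v)) · u_2 = 0  (should be 0).
Result: proj_W(v) = (2, 2, 2).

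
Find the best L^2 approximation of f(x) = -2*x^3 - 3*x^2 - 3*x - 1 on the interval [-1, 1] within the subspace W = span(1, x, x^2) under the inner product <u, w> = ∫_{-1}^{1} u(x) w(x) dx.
g(x) = -3*x^2 - 21*x/5 - 1

The best approximation g ∈ W is the orthogonal projection of f onto W. Writing g = a_0 + a_1 x + a_2 x^2, the coefficients solve the normal equations G · a = b where
  G_{ij} = <φ_i, φ_j> and b_i = <f, φ_i>, with φ_0 = 1, φ_1 = x, φ_2 = x^2.
G =
  [2, 0, 2/3]
  [0, 2/3, 0]
  [2/3, 0, 2/5],
b = (-4, -14/5, -28/15).
Solving gives a_0 = -1, a_1 = -21/5, a_2 = -3, so
  g(x) = -3*x^2 - 21*x/5 - 1.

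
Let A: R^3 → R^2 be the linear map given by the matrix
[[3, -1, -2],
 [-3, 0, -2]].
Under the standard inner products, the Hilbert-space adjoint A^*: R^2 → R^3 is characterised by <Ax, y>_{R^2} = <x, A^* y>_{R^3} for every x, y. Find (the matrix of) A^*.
A^* = A^T =
[[3, -3],
 [-1, 0],
 [-2, -2]]

For real matrices with standard dot products, the defining identity <Ax, y> = <x, A^* y> gives (Ax)^T y = x^T (A^*) y, i.e. x^T A^T y = x^T (A^*) y. Since this holds for all x, y, we must have A^* = A^T. Therefore
A^* =
[[3, -3],
 [-1, 0],
 [-2, -2]].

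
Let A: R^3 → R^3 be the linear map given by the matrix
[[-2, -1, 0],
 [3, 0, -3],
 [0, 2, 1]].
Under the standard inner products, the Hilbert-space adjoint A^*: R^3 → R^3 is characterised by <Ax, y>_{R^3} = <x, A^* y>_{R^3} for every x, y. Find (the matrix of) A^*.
A^* = A^T =
[[-2, 3, 0],
 [-1, 0, 2],
 [0, -3, 1]]

For real matrices with standard dot products, the defining identity <Ax, y> = <x, A^* y> gives (Ax)^T y = x^T (A^*) y, i.e. x^T A^T y = x^T (A^*) y. Since this holds for all x, y, we must have A^* = A^T. Therefore
A^* =
[[-2, 3, 0],
 [-1, 0, 2],
 [0, -3, 1]].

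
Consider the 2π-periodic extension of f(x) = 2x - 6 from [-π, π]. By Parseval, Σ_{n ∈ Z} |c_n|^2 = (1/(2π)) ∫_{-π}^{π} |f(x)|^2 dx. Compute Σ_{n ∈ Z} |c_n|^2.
Σ |c_n|^2 = 4π^2/3 + 36

Expand and integrate term by term over [-π, π]:
  ∫ (2x)^2 dx = 4·(2π^3/3); ∫ 2·2·(-6)·x dx = 0 (odd integrand); ∫ (-6)^2 dx = 36·2π.
So (1/(2π)) ∫_{-π}^{π} (2x - 6)^2 dx = 4π^2/3 + 36 = 4π^2/3 + 36.
Parseval ⇒ Σ |c_n|^2 = 4π^2/3 + 36.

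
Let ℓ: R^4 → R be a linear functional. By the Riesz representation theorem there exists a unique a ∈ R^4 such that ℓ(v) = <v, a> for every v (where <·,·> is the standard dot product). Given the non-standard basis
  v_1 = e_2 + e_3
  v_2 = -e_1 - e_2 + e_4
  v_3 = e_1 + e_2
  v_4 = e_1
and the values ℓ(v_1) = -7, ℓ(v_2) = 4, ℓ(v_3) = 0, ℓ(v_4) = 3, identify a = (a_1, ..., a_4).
a = (3, -3, -4, 4)

Write a = (a_1, ..., a_4) in the standard basis. For each basis vector v_i, ℓ(v_i) = <v_i, a> is a linear equation in the a_j's. Collect the n equations into a matrix system V a = ℓ, where row i of V is v_i (expressed in the standard basis). Since V is invertible (lower-triangular with 1s on the diagonal, up to permutation), solve by back-substitution:
  V =
[[0, 1, 1, 0],
 [-1, -1, 0, 1],
 [1, 1, 0, 0],
 [1, 0, 0, 0]]
  V a = (-7, 4, 0, 3)
Solving gives a = (3, -3, -4, 4).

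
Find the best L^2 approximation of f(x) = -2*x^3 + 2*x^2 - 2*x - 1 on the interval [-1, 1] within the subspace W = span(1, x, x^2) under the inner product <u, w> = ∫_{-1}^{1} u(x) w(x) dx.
g(x) = 2*x^2 - 16*x/5 - 1

The best approximation g ∈ W is the orthogonal projection of f onto W. Writing g = a_0 + a_1 x + a_2 x^2, the coefficients solve the normal equations G · a = b where
  G_{ij} = <φ_i, φ_j> and b_i = <f, φ_i>, with φ_0 = 1, φ_1 = x, φ_2 = x^2.
G =
  [2, 0, 2/3]
  [0, 2/3, 0]
  [2/3, 0, 2/5],
b = (-2/3, -32/15, 2/15).
Solving gives a_0 = -1, a_1 = -16/5, a_2 = 2, so
  g(x) = 2*x^2 - 16*x/5 - 1.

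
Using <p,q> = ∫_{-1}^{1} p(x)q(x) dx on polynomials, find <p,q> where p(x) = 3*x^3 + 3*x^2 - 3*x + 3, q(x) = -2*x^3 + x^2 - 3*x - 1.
<p,q> = -12/7

Expand the product: p(x)·q(x) = -6*x^6 - 3*x^5 - 21*x^3 + 9*x^2 - 6*x - 3.
∫_{-1}^{1} of each monomial x^k gives [2/(k+1) if k even, 0 if k odd]. Integrating term-by-term (or equivalently evaluating the antiderivative F(x) = -6*x^7/7 - x^6/2 - 21*x^4/4 + 3*x^3 - 3*x^2 - 3*x at the endpoints):
  F(1) − F(−1) = -269/28 − (-221/28) = -12/7.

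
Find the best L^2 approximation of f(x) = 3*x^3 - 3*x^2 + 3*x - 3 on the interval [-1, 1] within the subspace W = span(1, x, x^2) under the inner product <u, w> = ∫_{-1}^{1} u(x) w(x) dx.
g(x) = -3*x^2 + 24*x/5 - 3

The best approximation g ∈ W is the orthogonal projection of f onto W. Writing g = a_0 + a_1 x + a_2 x^2, the coefficients solve the normal equations G · a = b where
  G_{ij} = <φ_i, φ_j> and b_i = <f, φ_i>, with φ_0 = 1, φ_1 = x, φ_2 = x^2.
G =
  [2, 0, 2/3]
  [0, 2/3, 0]
  [2/3, 0, 2/5],
b = (-8, 16/5, -16/5).
Solving gives a_0 = -3, a_1 = 24/5, a_2 = -3, so
  g(x) = -3*x^2 + 24*x/5 - 3.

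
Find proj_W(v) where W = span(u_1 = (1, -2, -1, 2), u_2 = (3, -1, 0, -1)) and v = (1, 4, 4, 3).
proj_W(v) = (-118/101, 111/101, 43/101, -61/101)

Set up U = [u_1 | ... | u_2] ∈ R^(4×2). The projector onto W = col(U) is P = U (U^T U)^(-1) U^T.
Compute U^T U =
  [10, 3]
  [3, 11],
and U^T v = (-5, -4).
Solve U^T U · c = U^T v for the coefficients: c = (-43/101, -25/101). The projection is proj_W(v) = U c.
Check: (v - proj_W(v)) · u_1 = 0  (should be 0).
Check: (v - proj_W(v)) · u_2 = 0  (should be 0).
Result: proj_W(v) = (-118/101, 111/101, 43/101, -61/101).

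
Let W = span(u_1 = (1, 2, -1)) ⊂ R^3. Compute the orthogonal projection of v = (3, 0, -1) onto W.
proj_W(v) = (2/3, 4/3, -2/3)

Set up U = [u_1 | ... | u_1] ∈ R^(3×1). The projector onto W = col(U) is P = U (U^T U)^(-1) U^T.
Compute U^T U =
  [6],
and U^T v = (4).
Solve U^T U · c = U^T v for the coefficients: c = (2/3). The projection is proj_W(v) = U c.
Check: (v - proj_W(v)) · u_1 = 0  (should be 0).
Result: proj_W(v) = (2/3, 4/3, -2/3).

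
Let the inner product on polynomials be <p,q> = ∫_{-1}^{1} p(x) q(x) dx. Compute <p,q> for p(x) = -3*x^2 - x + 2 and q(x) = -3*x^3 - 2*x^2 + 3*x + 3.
<p,q> = 74/15

Expand the product: p(x)·q(x) = 9*x^5 + 9*x^4 - 13*x^3 - 16*x^2 + 3*x + 6.
∫_{-1}^{1} of each monomial x^k gives [2/(k+1) if k even, 0 if k odd]. Integrating term-by-term (or equivalently evaluating the antiderivative F(x) = 3*x^6/2 + 9*x^5/5 - 13*x^4/4 - 16*x^3/3 + 3*x^2/2 + 6*x at the endpoints):
  F(1) − F(−1) = 133/60 − (-163/60) = 74/15.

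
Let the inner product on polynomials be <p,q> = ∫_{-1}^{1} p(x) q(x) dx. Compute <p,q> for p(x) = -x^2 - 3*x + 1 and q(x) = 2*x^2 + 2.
<p,q> = 16/5

Expand the product: p(x)·q(x) = -2*x^4 - 6*x^3 - 6*x + 2.
∫_{-1}^{1} of each monomial x^k gives [2/(k+1) if k even, 0 if k odd]. Integrating term-by-term (or equivalently evaluating the antiderivative F(x) = -2*x^5/5 - 3*x^4/2 - 3*x^2 + 2*x at the endpoints):
  F(1) − F(−1) = -29/10 − (-61/10) = 16/5.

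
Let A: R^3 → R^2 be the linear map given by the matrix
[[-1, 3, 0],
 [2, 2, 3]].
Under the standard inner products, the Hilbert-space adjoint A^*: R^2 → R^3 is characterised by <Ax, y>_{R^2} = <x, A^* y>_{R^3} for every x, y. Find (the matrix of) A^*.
A^* = A^T =
[[-1, 2],
 [3, 2],
 [0, 3]]

For real matrices with standard dot products, the defining identity <Ax, y> = <x, A^* y> gives (Ax)^T y = x^T (A^*) y, i.e. x^T A^T y = x^T (A^*) y. Since this holds for all x, y, we must have A^* = A^T. Therefore
A^* =
[[-1, 2],
 [3, 2],
 [0, 3]].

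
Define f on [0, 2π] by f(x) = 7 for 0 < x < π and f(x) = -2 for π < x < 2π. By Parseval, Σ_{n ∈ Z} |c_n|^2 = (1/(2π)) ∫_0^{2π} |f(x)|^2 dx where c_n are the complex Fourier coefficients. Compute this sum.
Σ |c_n|^2 = 53/2

Parseval equates the L^2 energy of f (normalised by 1/(2π)) with the ℓ^2 sum of its Fourier coefficients: (1/(2π)) ∫_0^{2π} |f|^2 = Σ |c_n|^2.
Compute the left side: (1/(2π)) [∫_0^π 7^2 dx + ∫_π^{2π} (-2)^2 dx] = (1/(2π)) · (49π + 4π) = (49 + 4)/2 = 53/2.
So Σ_{n ∈ Z} |c_n|^2 = 53/2.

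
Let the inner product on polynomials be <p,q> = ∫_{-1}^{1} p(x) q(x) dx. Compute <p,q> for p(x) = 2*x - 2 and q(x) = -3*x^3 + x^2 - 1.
<p,q> = 4/15

Expand the product: p(x)·q(x) = -6*x^4 + 8*x^3 - 2*x^2 - 2*x + 2.
∫_{-1}^{1} of each monomial x^k gives [2/(k+1) if k even, 0 if k odd]. Integrating term-by-term (or equivalently evaluating the antiderivative F(x) = -6*x^5/5 + 2*x^4 - 2*x^3/3 - x^2 + 2*x at the endpoints):
  F(1) − F(−1) = 17/15 − (13/15) = 4/15.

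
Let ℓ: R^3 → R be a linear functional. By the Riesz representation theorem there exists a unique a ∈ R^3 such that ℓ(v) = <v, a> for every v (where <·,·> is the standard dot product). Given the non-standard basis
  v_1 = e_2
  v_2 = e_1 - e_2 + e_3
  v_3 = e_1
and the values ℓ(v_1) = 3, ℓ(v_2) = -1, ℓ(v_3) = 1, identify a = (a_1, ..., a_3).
a = (1, 3, 1)

Write a = (a_1, ..., a_3) in the standard basis. For each basis vector v_i, ℓ(v_i) = <v_i, a> is a linear equation in the a_j's. Collect the n equations into a matrix system V a = ℓ, where row i of V is v_i (expressed in the standard basis). Since V is invertible (lower-triangular with 1s on the diagonal, up to permutation), solve by back-substitution:
  V =
[[0, 1, 0],
 [1, -1, 1],
 [1, 0, 0]]
  V a = (3, -1, 1)
Solving gives a = (1, 3, 1).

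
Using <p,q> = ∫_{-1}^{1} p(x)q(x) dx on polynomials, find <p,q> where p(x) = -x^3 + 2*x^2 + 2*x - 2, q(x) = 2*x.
<p,q> = 28/15

Expand the product: p(x)·q(x) = -2*x^4 + 4*x^3 + 4*x^2 - 4*x.
∫_{-1}^{1} of each monomial x^k gives [2/(k+1) if k even, 0 if k odd]. Integrating term-by-term (or equivalently evaluating the antiderivative F(x) = -2*x^5/5 + x^4 + 4*x^3/3 - 2*x^2 at the endpoints):
  F(1) − F(−1) = -1/15 − (-29/15) = 28/15.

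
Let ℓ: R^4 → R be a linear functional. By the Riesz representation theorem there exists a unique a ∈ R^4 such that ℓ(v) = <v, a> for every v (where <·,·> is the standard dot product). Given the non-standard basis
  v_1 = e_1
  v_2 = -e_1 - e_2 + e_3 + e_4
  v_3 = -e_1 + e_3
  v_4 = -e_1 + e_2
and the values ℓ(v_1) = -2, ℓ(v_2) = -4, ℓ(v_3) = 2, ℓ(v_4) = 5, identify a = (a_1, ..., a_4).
a = (-2, 3, 0, -3)

Write a = (a_1, ..., a_4) in the standard basis. For each basis vector v_i, ℓ(v_i) = <v_i, a> is a linear equation in the a_j's. Collect the n equations into a matrix system V a = ℓ, where row i of V is v_i (expressed in the standard basis). Since V is invertible (lower-triangular with 1s on the diagonal, up to permutation), solve by back-substitution:
  V =
[[1, 0, 0, 0],
 [-1, -1, 1, 1],
 [-1, 0, 1, 0],
 [-1, 1, 0, 0]]
  V a = (-2, -4, 2, 5)
Solving gives a = (-2, 3, 0, -3).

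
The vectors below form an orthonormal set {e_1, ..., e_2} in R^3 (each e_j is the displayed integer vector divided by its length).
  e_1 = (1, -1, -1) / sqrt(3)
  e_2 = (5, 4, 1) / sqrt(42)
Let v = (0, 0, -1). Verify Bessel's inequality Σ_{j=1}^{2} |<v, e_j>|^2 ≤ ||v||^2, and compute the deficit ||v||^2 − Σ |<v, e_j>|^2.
Σ |<v, e_j>|^2 = 5/14; ||v||^2 = 1; deficit = 9/14

Write each e_j = u_j / sqrt(<u_j, u_j>) where u_j is the displayed integer vector. Then <v, e_j> = <v, u_j> / sqrt(<u_j, u_j>), so |<v, e_j>|^2 = <v, u_j>^2 / <u_j, u_j>.
Coefficients: <v, e_1> = 1/sqrt(3), <v, e_2> = -1/sqrt(42).
Square and sum: Σ |<v, e_j>|^2 = 5/14.
Compute ||v||^2 = v·v = 1.
Deficit = 1 − 5/14 = 9/14 ≥ 0, confirming Bessel's inequality. (The deficit equals ||v − Σ <v,e_j> e_j||^2, the squared distance from v to span{e_j}.)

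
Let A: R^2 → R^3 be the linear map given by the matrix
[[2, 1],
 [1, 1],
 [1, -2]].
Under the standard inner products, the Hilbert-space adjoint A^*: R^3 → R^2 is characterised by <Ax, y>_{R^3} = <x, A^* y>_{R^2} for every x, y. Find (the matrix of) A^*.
A^* = A^T =
[[2, 1, 1],
 [1, 1, -2]]

For real matrices with standard dot products, the defining identity <Ax, y> = <x, A^* y> gives (Ax)^T y = x^T (A^*) y, i.e. x^T A^T y = x^T (A^*) y. Since this holds for all x, y, we must have A^* = A^T. Therefore
A^* =
[[2, 1, 1],
 [1, 1, -2]].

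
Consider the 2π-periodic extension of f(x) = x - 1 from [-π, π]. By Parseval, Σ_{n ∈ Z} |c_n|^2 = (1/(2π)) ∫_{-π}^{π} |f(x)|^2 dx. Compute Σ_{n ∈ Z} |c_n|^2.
Σ |c_n|^2 = π^2/3 + 1

Expand and integrate term by term over [-π, π]:
  ∫ (x)^2 dx = 1·(2π^3/3); ∫ 2·1·(-1)·x dx = 0 (odd integrand); ∫ (-1)^2 dx = 1·2π.
So (1/(2π)) ∫_{-π}^{π} (x - 1)^2 dx = 1π^2/3 + 1 = π^2/3 + 1.
Parseval ⇒ Σ |c_n|^2 = π^2/3 + 1.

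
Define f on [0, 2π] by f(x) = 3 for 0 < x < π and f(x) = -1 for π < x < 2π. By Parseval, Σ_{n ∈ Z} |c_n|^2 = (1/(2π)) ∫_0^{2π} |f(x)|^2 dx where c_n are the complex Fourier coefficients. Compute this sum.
Σ |c_n|^2 = 5

Parseval equates the L^2 energy of f (normalised by 1/(2π)) with the ℓ^2 sum of its Fourier coefficients: (1/(2π)) ∫_0^{2π} |f|^2 = Σ |c_n|^2.
Compute the left side: (1/(2π)) [∫_0^π 3^2 dx + ∫_π^{2π} (-1)^2 dx] = (1/(2π)) · (9π + 1π) = (9 + 1)/2 = 5.
So Σ_{n ∈ Z} |c_n|^2 = 5.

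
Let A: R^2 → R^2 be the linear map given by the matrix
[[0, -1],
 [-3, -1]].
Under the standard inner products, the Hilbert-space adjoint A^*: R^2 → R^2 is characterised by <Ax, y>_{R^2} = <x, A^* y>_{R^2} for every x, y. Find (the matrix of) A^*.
A^* = A^T =
[[0, -3],
 [-1, -1]]

For real matrices with standard dot products, the defining identity <Ax, y> = <x, A^* y> gives (Ax)^T y = x^T (A^*) y, i.e. x^T A^T y = x^T (A^*) y. Since this holds for all x, y, we must have A^* = A^T. Therefore
A^* =
[[0, -3],
 [-1, -1]].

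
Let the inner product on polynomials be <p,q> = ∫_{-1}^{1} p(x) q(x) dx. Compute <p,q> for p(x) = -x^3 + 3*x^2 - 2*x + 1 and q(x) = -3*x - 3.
<p,q> = -34/5

Expand the product: p(x)·q(x) = 3*x^4 - 6*x^3 - 3*x^2 + 3*x - 3.
∫_{-1}^{1} of each monomial x^k gives [2/(k+1) if k even, 0 if k odd]. Integrating term-by-term (or equivalently evaluating the antiderivative F(x) = 3*x^5/5 - 3*x^4/2 - x^3 + 3*x^2/2 - 3*x at the endpoints):
  F(1) − F(−1) = -17/5 − (17/5) = -34/5.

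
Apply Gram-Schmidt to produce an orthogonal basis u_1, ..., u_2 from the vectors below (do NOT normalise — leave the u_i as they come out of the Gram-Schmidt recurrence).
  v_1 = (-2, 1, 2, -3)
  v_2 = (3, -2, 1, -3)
Orthogonal basis:
  u_1 = (-2, 1, 2, -3)
  u_2 = (10/3, -13/6, 2/3, -5/2)

Apply the Gram-Schmidt recurrence
  u_1 = v_1
  u_i = v_i − Σ_{j<i} ((v_i · u_j) / (u_j · u_j)) · u_j.

Step by step this gives:
  u_1 = (-2, 1, 2, -3)
  u_2 = (10/3, -13/6, 2/3, -5/2)

Orthogonality check:
  u_2 · u_1 = 0 (should be 0)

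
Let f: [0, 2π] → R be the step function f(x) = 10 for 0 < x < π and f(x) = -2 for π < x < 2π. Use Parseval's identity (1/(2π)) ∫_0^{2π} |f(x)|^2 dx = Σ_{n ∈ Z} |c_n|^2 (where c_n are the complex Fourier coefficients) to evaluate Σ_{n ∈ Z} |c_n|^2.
Σ |c_n|^2 = 52

Parseval equates the L^2 energy of f (normalised by 1/(2π)) with the ℓ^2 sum of its Fourier coefficients: (1/(2π)) ∫_0^{2π} |f|^2 = Σ |c_n|^2.
Compute the left side: (1/(2π)) [∫_0^π 10^2 dx + ∫_π^{2π} (-2)^2 dx] = (1/(2π)) · (100π + 4π) = (100 + 4)/2 = 52.
So Σ_{n ∈ Z} |c_n|^2 = 52.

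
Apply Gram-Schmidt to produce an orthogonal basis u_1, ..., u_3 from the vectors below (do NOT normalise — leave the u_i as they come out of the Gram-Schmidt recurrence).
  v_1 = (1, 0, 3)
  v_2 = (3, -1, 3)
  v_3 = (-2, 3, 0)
Orthogonal basis:
  u_1 = (1, 0, 3)
  u_2 = (9/5, -1, -3/5)
  u_3 = (18/23, 36/23, -6/23)

Apply the Gram-Schmidt recurrence
  u_1 = v_1
  u_i = v_i − Σ_{j<i} ((v_i · u_j) / (u_j · u_j)) · u_j.

Step by step this gives:
  u_1 = (1, 0, 3)
  u_2 = (9/5, -1, -3/5)
  u_3 = (18/23, 36/23, -6/23)

Orthogonality check:
  u_2 · u_1 = 0 (should be 0)
  u_3 · u_1 = 0 (should be 0)
  u_3 · u_2 = 0 (should be 0)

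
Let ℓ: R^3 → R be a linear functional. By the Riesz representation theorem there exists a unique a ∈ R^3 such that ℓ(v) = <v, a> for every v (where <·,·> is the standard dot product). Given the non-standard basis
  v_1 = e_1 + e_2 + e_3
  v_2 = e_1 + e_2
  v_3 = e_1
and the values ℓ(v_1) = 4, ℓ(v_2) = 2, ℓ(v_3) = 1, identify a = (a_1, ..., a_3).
a = (1, 1, 2)

Write a = (a_1, ..., a_3) in the standard basis. For each basis vector v_i, ℓ(v_i) = <v_i, a> is a linear equation in the a_j's. Collect the n equations into a matrix system V a = ℓ, where row i of V is v_i (expressed in the standard basis). Since V is invertible (lower-triangular with 1s on the diagonal, up to permutation), solve by back-substitution:
  V =
[[1, 1, 1],
 [1, 1, 0],
 [1, 0, 0]]
  V a = (4, 2, 1)
Solving gives a = (1, 1, 2).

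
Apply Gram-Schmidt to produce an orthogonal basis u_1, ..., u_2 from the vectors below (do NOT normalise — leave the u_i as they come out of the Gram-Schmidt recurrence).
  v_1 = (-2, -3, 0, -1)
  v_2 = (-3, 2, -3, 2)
Orthogonal basis:
  u_1 = (-2, -3, 0, -1)
  u_2 = (-23/7, 11/7, -3, 13/7)

Apply the Gram-Schmidt recurrence
  u_1 = v_1
  u_i = v_i − Σ_{j<i} ((v_i · u_j) / (u_j · u_j)) · u_j.

Step by step this gives:
  u_1 = (-2, -3, 0, -1)
  u_2 = (-23/7, 11/7, -3, 13/7)

Orthogonality check:
  u_2 · u_1 = 0 (should be 0)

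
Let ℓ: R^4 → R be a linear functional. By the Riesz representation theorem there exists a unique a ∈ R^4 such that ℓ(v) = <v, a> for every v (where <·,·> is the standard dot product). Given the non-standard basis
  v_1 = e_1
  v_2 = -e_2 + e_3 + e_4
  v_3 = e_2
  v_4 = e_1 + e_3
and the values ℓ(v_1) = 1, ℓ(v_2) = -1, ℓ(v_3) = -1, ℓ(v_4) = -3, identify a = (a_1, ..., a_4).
a = (1, -1, -4, 2)

Write a = (a_1, ..., a_4) in the standard basis. For each basis vector v_i, ℓ(v_i) = <v_i, a> is a linear equation in the a_j's. Collect the n equations into a matrix system V a = ℓ, where row i of V is v_i (expressed in the standard basis). Since V is invertible (lower-triangular with 1s on the diagonal, up to permutation), solve by back-substitution:
  V =
[[1, 0, 0, 0],
 [0, -1, 1, 1],
 [0, 1, 0, 0],
 [1, 0, 1, 0]]
  V a = (1, -1, -1, -3)
Solving gives a = (1, -1, -4, 2).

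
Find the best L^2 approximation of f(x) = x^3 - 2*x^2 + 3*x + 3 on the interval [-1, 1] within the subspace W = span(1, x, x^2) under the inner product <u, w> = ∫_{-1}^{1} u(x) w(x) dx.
g(x) = -2*x^2 + 18*x/5 + 3

The best approximation g ∈ W is the orthogonal projection of f onto W. Writing g = a_0 + a_1 x + a_2 x^2, the coefficients solve the normal equations G · a = b where
  G_{ij} = <φ_i, φ_j> and b_i = <f, φ_i>, with φ_0 = 1, φ_1 = x, φ_2 = x^2.
G =
  [2, 0, 2/3]
  [0, 2/3, 0]
  [2/3, 0, 2/5],
b = (14/3, 12/5, 6/5).
Solving gives a_0 = 3, a_1 = 18/5, a_2 = -2, so
  g(x) = -2*x^2 + 18*x/5 + 3.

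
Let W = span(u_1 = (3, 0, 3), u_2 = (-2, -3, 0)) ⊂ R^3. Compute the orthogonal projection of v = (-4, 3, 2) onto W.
proj_W(v) = (-8/11, 9/11, -14/11)

Set up U = [u_1 | ... | u_2] ∈ R^(3×2). The projector onto W = col(U) is P = U (U^T U)^(-1) U^T.
Compute U^T U =
  [18, -6]
  [-6, 13],
and U^T v = (-6, -1).
Solve U^T U · c = U^T v for the coefficients: c = (-14/33, -3/11). The projection is proj_W(v) = U c.
Check: (v - proj_W(v)) · u_1 = 0  (should be 0).
Check: (v - proj_W(v)) · u_2 = 0  (should be 0).
Result: proj_W(v) = (-8/11, 9/11, -14/11).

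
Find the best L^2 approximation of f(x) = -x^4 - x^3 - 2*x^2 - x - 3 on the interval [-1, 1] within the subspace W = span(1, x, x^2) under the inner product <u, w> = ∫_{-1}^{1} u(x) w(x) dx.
g(x) = -20*x^2/7 - 8*x/5 - 102/35

The best approximation g ∈ W is the orthogonal projection of f onto W. Writing g = a_0 + a_1 x + a_2 x^2, the coefficients solve the normal equations G · a = b where
  G_{ij} = <φ_i, φ_j> and b_i = <f, φ_i>, with φ_0 = 1, φ_1 = x, φ_2 = x^2.
G =
  [2, 0, 2/3]
  [0, 2/3, 0]
  [2/3, 0, 2/5],
b = (-116/15, -16/15, -108/35).
Solving gives a_0 = -102/35, a_1 = -8/5, a_2 = -20/7, so
  g(x) = -20*x^2/7 - 8*x/5 - 102/35.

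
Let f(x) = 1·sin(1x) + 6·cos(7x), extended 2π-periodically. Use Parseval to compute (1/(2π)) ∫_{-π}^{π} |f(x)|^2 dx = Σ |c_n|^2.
Σ |c_n|^2 = 37/2

Expand |f|^2 and use orthogonality of {sin(nx), cos(mx)} on [-π, π]:
  ∫_{-π}^{π} sin(nx)^2 dx = π, ∫ cos(mx)^2 dx = π, and cross terms integrate to 0.
So ∫_{-π}^{π} f(x)^2 dx = 1^2 · π + 6^2 · π = (1 + 36)π.
Divide by 2π: (1 + 36)/2 = 37/2.
By Parseval, this equals Σ |c_n|^2.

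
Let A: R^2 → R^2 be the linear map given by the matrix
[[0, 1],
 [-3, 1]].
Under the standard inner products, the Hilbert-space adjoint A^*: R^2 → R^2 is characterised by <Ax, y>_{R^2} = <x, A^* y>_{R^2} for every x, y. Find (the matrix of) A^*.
A^* = A^T =
[[0, -3],
 [1, 1]]

For real matrices with standard dot products, the defining identity <Ax, y> = <x, A^* y> gives (Ax)^T y = x^T (A^*) y, i.e. x^T A^T y = x^T (A^*) y. Since this holds for all x, y, we must have A^* = A^T. Therefore
A^* =
[[0, -3],
 [1, 1]].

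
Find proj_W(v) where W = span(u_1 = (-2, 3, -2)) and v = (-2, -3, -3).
proj_W(v) = (-2/17, 3/17, -2/17)

Set up U = [u_1 | ... | u_1] ∈ R^(3×1). The projector onto W = col(U) is P = U (U^T U)^(-1) U^T.
Compute U^T U =
  [17],
and U^T v = (1).
Solve U^T U · c = U^T v for the coefficients: c = (1/17). The projection is proj_W(v) = U c.
Check: (v - proj_W(v)) · u_1 = 0  (should be 0).
Result: proj_W(v) = (-2/17, 3/17, -2/17).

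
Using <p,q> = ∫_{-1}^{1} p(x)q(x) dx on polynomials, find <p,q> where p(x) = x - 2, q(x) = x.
<p,q> = 2/3

Expand the product: p(x)·q(x) = x^2 - 2*x.
∫_{-1}^{1} of each monomial x^k gives [2/(k+1) if k even, 0 if k odd]. Integrating term-by-term (or equivalently evaluating the antiderivative F(x) = x^3/3 - x^2 at the endpoints):
  F(1) − F(−1) = -2/3 − (-4/3) = 2/3.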